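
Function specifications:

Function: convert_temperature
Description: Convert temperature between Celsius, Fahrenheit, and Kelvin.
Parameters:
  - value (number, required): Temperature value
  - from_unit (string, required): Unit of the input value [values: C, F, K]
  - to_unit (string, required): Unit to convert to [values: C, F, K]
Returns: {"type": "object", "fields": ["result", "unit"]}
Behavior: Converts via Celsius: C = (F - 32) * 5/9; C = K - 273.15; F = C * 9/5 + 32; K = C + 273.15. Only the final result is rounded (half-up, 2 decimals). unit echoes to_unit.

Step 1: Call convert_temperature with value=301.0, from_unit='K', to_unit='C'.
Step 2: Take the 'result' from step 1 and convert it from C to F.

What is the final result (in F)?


Step 1: convert_temperature(value=301.0, from_unit=K, to_unit=C)
  To C: 301 - 273.15 = 27.85
  Target is C: 27.85
  Round to 2 decimals: 27.85
  -> result = 27.85 C
Step 2: convert_temperature(value=27.85, from_unit=C, to_unit=F)
  Input already in C: 27.85
  To F: 27.85 * 9/5 + 32 = 82.13
  Round to 2 decimals: 82.13
  -> result = 82.13 F
82.13 F


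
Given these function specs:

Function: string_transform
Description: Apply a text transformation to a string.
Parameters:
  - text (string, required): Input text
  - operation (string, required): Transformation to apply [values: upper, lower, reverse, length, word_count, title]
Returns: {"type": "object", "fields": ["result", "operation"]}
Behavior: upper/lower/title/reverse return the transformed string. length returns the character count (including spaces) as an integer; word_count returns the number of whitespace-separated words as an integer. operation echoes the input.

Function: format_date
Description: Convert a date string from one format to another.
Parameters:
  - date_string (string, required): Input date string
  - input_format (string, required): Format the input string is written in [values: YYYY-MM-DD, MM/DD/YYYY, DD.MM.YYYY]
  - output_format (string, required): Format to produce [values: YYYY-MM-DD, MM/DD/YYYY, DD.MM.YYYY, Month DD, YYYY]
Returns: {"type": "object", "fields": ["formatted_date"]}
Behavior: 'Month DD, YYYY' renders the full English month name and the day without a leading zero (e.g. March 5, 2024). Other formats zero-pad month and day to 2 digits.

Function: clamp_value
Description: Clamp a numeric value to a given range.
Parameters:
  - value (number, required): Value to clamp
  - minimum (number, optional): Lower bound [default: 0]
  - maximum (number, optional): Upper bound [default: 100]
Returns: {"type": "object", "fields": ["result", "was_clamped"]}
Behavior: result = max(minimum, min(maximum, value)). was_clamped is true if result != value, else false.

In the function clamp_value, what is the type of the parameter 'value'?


The clamp_value spec declares:
  - value (number, required): Value to clamp
Type:
number


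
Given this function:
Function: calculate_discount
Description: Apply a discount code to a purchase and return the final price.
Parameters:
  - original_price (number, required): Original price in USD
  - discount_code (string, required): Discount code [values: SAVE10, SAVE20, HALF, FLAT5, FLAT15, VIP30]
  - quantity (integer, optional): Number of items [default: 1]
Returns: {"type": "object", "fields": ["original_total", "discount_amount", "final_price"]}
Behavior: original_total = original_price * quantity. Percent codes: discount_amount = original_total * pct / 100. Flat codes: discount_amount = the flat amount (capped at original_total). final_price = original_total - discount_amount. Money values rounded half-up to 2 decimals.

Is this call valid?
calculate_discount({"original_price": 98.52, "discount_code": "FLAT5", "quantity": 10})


Checking all required parameters present and types match... All valid.
Valid


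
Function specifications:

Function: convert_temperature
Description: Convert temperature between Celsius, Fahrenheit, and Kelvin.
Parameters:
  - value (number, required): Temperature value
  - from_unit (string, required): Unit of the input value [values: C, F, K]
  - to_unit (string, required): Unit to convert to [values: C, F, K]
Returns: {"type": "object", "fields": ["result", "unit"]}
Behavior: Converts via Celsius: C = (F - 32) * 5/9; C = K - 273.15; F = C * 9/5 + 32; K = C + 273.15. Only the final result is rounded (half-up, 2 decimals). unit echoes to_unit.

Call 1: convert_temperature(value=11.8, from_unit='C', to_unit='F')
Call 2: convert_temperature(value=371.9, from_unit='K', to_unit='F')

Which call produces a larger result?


Call 1:
  Input already in C: 11.8
  To F: 11.8 * 9/5 + 32 = 53.24
  Round to 2 decimals: 53.24
  -> 53.24 F
Call 2:
  To C: 371.9 - 273.15 = 98.75
  To F: 98.75 * 9/5 + 32 = 209.75
  Round to 2 decimals: 209.75
  -> 209.75 F
Call 2 (209.75 F)


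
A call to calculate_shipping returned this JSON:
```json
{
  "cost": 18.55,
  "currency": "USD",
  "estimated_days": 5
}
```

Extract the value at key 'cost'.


18.55


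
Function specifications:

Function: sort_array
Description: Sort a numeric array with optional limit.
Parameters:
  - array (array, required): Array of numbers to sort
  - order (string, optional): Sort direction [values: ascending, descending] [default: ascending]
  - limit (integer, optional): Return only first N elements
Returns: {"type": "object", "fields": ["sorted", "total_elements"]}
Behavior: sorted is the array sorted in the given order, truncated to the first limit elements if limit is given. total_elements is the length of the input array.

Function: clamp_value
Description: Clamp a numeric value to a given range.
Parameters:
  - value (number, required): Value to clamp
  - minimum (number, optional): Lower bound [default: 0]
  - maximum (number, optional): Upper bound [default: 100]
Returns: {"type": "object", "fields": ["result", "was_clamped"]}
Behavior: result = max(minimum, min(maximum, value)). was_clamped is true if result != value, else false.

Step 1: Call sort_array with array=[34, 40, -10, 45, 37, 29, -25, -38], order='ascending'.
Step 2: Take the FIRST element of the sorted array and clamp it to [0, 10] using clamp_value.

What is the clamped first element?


Step 1: sort_array(order=ascending)
  sorted: [-38, -25, -10, 29, 34, 37, 40, 45]
  -> first element = -38
Step 2: clamp_value(value=-38, minimum=0, maximum=10)
  result = max(0, min(10, -38)) = max(0, -38) = 0
  was_clamped = (0 != -38) = true
  -> result = 0
0


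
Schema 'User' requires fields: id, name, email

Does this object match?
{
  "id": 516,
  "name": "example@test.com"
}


Checking required fields...
Missing: email
Invalid - missing required field 'email'


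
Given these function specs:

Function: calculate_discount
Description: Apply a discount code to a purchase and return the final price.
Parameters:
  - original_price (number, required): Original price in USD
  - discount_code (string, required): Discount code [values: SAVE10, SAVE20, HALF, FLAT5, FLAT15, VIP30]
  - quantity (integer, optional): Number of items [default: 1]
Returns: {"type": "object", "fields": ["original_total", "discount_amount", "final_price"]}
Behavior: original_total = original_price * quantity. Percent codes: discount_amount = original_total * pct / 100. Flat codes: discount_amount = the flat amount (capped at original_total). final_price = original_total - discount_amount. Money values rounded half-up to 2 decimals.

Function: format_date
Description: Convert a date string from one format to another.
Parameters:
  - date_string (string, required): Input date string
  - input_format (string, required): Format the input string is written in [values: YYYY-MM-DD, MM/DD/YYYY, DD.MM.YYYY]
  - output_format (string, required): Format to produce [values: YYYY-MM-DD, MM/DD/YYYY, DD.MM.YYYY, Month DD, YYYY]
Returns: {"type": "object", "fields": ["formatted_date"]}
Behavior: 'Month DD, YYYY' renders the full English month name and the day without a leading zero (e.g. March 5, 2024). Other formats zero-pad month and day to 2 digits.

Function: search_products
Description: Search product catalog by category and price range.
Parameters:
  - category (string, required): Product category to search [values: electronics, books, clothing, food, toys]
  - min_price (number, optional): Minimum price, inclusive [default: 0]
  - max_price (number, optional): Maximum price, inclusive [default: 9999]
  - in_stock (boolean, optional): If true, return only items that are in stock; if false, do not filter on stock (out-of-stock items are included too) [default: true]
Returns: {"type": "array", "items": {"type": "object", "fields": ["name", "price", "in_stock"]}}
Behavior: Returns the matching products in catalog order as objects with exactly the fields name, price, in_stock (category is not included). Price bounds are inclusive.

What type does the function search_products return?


The search_products spec declares Returns: {"type": "array", "items": {"type": "object", "fields": ["name", "price", "in_stock"]}}
Type:
array


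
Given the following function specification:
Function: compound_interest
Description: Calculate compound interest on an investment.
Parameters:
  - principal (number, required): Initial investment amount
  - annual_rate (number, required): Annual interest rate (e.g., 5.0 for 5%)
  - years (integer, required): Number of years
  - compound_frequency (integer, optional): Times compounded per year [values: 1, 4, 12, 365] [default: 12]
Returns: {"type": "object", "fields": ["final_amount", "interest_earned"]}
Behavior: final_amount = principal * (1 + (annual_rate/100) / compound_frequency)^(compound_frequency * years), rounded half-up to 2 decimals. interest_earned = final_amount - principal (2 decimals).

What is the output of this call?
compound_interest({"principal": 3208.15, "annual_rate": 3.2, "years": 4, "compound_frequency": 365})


rate per period = 3.2/100/365 = 0.000087671233 (keep full precision); periods = 365 * 4 = 1460
(1 + 0.000087671233)^1460 = 1.13654663
final_amount = 3208.15 * 1.13654663 = 3646.212058 -> 3646.21
interest_earned = 3646.21 - 3208.15 = 438.06
Output:
{"final_amount": 3646.21, "interest_earned": 438.06}


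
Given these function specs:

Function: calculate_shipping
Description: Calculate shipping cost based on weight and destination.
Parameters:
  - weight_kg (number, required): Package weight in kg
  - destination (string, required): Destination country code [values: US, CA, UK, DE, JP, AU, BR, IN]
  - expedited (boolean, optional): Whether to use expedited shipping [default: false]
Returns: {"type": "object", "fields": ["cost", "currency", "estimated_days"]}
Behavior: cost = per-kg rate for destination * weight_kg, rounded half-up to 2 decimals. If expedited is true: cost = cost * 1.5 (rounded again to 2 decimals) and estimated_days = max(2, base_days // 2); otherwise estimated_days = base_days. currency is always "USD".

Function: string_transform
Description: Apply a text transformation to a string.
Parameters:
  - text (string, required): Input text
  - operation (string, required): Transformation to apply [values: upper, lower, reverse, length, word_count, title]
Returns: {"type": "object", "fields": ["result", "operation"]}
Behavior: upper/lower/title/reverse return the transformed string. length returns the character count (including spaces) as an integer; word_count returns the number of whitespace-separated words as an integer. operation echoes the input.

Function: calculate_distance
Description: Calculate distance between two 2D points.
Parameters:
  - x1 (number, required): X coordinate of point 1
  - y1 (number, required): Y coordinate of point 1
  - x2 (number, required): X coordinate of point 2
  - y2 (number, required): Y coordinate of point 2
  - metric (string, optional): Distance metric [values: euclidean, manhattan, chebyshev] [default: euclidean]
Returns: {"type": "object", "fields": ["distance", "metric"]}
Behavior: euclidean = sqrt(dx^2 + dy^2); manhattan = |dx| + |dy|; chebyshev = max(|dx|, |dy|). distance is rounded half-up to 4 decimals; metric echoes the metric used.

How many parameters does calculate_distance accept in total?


Parameters of calculate_distance: x1 (required), y1 (required), x2 (required), y2 (required), metric (optional)
Total:
5


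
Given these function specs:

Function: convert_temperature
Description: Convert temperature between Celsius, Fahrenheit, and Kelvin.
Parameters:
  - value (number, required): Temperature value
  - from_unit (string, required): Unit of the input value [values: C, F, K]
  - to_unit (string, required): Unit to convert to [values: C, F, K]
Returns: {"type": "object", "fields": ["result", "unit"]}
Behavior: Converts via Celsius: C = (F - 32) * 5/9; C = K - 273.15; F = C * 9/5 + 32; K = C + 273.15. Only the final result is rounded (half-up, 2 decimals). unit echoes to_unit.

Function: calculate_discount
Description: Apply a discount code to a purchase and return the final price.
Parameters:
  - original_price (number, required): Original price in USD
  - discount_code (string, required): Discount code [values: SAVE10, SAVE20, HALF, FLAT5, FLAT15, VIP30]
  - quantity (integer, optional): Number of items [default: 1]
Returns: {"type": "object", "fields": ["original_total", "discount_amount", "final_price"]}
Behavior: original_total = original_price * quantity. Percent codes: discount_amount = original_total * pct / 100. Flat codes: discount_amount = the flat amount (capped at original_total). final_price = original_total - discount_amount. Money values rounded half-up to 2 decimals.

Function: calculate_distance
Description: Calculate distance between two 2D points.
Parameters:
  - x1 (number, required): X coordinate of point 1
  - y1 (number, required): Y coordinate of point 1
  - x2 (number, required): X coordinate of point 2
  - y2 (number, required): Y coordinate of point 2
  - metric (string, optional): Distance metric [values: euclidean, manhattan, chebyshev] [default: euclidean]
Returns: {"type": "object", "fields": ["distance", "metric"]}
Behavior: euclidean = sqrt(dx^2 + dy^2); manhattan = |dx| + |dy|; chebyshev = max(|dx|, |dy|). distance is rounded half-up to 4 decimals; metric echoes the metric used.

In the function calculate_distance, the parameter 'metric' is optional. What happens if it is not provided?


The calculate_distance spec declares:
  - metric (string, optional): Distance metric [values: euclidean, manhattan, chebyshev] [default: euclidean]
It defaults to euclidean


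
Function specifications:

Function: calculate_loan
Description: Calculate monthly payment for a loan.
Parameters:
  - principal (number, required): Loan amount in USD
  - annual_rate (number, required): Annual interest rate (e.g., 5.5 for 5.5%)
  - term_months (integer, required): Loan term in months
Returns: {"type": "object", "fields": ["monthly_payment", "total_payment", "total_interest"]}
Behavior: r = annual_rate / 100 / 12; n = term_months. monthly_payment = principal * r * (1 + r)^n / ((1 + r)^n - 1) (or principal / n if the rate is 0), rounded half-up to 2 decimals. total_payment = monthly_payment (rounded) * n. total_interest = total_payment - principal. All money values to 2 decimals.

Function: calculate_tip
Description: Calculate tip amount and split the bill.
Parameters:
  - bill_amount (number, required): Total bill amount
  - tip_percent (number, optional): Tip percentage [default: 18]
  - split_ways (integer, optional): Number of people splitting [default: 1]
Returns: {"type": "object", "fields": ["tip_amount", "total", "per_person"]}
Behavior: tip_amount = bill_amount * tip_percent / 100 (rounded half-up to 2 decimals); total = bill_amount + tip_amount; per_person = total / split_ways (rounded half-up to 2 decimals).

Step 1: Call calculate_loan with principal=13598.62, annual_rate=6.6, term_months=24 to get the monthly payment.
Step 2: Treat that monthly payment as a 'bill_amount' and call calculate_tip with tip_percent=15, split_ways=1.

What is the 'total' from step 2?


Step 1: calculate_loan(principal=13598.62, annual_rate=6.6, term_months=24)
  r = 6.6 / 100 / 12 = 0.0055 (keep full precision)
  (1 + r)^24 = 1.14069568
  monthly_payment = 13598.62 * 0.0055 * 1.14069568 / (1.14069568 - 1) = 606.382348 -> 606.38
  total_payment = 606.38 * 24 = 14553.12
  total_interest = 14553.12 - 13598.62 = 954.50
  -> monthly_payment = 606.38
Step 2: calculate_tip(bill_amount=606.38, tip_percent=15, split_ways=1)
  tip_amount = 606.38 * 15/100 = 90.957 -> 90.96
  total = 606.38 + 90.96 = 697.34
  per_person = 697.34 / 1 = 697.34 -> 697.34
  -> total = 697.34
$697.34


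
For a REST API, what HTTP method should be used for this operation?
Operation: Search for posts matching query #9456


GET = read, POST = create, PUT = update/replace, DELETE = remove
This operation is a read.
GET


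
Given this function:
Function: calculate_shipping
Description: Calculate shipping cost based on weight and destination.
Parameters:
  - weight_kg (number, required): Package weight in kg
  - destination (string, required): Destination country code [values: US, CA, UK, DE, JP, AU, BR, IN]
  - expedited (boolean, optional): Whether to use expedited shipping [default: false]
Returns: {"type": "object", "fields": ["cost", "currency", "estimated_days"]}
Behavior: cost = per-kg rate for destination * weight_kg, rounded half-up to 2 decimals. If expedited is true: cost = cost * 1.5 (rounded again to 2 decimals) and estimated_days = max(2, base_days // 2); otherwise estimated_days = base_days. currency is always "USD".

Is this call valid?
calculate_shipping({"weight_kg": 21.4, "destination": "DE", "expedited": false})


Checking all required parameters present and types match... All valid.
Valid


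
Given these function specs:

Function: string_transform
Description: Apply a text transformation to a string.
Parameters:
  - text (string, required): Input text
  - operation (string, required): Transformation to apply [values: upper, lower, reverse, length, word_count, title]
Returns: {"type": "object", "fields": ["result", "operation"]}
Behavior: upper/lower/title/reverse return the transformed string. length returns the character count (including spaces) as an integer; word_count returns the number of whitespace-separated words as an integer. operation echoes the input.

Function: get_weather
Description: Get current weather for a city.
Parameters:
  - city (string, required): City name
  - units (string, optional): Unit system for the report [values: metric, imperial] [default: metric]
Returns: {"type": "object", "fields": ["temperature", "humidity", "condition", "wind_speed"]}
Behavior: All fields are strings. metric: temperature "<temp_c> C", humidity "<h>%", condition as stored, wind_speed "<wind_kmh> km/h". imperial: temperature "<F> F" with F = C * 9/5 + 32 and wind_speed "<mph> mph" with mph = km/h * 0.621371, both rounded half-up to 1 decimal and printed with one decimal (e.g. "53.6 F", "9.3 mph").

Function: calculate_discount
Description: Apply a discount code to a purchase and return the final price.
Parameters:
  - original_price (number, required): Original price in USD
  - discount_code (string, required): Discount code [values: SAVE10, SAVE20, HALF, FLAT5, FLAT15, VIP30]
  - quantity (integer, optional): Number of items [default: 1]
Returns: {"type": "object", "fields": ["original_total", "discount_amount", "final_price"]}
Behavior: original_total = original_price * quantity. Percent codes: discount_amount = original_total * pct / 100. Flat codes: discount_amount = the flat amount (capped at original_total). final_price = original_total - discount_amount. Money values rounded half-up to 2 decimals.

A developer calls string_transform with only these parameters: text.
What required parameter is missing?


Required parameters: text, operation
Provided: text
Missing: operation
operation


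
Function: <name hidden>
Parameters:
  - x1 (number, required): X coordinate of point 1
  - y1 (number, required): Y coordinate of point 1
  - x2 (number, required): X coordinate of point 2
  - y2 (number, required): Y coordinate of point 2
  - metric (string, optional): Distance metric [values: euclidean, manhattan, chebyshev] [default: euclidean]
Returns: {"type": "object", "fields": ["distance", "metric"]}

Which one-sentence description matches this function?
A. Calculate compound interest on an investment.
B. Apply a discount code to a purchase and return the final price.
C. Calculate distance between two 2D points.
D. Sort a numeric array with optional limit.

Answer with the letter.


Parameters x1, y1, x2, y2, metric and return ["distance", "metric"] fit: Calculate distance between two 2D points.
C


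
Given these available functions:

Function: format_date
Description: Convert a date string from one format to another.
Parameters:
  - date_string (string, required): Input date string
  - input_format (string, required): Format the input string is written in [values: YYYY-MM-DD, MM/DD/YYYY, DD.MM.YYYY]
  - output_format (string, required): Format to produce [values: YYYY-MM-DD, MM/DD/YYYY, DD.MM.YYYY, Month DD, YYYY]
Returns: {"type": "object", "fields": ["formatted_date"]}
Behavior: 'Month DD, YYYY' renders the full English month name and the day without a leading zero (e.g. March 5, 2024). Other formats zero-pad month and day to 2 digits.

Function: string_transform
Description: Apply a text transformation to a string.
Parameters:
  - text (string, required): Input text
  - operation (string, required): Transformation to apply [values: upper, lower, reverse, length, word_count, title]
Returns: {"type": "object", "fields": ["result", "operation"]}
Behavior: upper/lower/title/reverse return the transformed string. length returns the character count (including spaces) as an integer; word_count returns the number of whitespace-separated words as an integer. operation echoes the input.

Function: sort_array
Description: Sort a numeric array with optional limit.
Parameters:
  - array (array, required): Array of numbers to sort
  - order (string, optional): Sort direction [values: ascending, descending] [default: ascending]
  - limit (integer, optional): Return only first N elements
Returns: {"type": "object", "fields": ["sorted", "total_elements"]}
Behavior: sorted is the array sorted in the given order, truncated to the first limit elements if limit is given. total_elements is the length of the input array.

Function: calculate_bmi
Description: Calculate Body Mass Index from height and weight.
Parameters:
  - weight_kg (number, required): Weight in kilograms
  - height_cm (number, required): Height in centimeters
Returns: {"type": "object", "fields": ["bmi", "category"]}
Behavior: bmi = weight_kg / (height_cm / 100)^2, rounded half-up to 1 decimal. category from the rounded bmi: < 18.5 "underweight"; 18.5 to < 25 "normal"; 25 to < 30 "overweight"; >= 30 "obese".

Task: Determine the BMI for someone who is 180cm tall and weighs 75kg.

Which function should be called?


The task needs a function whose description is: Calculate Body Mass Index from height and weight.
calculate_bmi


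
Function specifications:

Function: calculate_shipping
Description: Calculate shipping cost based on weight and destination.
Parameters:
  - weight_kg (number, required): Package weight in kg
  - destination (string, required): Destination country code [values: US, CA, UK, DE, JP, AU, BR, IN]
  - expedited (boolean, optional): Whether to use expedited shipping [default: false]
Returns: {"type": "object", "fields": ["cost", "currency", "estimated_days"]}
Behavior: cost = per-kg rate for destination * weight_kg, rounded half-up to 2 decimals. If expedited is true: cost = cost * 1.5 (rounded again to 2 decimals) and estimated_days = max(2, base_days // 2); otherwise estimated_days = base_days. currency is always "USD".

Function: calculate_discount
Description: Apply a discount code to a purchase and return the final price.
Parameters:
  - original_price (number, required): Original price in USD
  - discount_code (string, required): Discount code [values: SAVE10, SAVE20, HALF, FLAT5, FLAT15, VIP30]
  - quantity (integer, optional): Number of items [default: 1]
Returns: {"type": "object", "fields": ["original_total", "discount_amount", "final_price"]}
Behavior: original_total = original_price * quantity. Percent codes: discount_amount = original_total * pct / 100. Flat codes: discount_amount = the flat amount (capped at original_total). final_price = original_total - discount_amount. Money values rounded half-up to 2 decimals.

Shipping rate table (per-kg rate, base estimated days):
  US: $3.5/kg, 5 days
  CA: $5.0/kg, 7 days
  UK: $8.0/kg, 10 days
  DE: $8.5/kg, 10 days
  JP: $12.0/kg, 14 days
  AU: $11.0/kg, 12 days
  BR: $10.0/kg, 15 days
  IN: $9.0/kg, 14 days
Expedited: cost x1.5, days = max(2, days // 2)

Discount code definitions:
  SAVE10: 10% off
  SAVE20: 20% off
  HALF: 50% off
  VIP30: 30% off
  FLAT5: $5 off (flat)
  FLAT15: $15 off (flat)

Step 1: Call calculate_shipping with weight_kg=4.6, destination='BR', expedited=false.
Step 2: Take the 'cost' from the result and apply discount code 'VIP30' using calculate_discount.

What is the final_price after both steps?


Step 1: calculate_shipping(weight_kg=4.6, destination=BR, expedited=false)
  Rate for BR: $10.0/kg, base 15 days
  cost = 10.0 * 4.6 = 46 -> 46.00
  expedited not set/false: estimated_days = 15
  -> cost = 46.00 USD
Step 2: calculate_discount(original_price=46.0, discount_code=VIP30, quantity=1)
  original_total = 46.0 * 1 = 46.00
  VIP30 = 30% off: discount_amount = 46.00 * 30/100 = 13.8 -> 13.80
  final_price = 46.00 - 13.80 = 32.20
  -> final_price = 32.20
$32.20


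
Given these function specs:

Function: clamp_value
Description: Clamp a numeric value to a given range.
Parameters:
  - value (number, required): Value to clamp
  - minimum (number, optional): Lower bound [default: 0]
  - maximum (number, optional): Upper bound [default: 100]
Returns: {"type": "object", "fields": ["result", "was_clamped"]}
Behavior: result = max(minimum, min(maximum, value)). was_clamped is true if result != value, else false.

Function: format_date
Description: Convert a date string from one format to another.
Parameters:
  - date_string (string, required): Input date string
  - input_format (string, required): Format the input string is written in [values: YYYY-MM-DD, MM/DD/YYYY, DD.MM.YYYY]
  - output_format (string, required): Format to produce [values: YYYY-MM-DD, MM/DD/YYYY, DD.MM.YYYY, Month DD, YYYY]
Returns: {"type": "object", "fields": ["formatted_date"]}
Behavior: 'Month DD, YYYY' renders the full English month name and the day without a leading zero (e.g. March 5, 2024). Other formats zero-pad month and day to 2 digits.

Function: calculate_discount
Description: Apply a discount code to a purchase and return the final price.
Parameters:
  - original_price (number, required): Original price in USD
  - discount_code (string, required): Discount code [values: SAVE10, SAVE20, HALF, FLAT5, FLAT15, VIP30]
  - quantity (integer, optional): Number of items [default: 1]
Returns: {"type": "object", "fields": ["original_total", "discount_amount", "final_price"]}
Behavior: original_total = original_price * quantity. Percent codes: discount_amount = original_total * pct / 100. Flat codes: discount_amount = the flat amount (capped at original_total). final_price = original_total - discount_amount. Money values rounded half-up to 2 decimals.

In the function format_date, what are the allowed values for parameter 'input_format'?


The format_date spec declares:
  - input_format (string, required): Format the input string is written in [values: YYYY-MM-DD, MM/DD/YYYY, DD.MM.YYYY]
Allowed values:
YYYY-MM-DD, MM/DD/YYYY, DD.MM.YYYY


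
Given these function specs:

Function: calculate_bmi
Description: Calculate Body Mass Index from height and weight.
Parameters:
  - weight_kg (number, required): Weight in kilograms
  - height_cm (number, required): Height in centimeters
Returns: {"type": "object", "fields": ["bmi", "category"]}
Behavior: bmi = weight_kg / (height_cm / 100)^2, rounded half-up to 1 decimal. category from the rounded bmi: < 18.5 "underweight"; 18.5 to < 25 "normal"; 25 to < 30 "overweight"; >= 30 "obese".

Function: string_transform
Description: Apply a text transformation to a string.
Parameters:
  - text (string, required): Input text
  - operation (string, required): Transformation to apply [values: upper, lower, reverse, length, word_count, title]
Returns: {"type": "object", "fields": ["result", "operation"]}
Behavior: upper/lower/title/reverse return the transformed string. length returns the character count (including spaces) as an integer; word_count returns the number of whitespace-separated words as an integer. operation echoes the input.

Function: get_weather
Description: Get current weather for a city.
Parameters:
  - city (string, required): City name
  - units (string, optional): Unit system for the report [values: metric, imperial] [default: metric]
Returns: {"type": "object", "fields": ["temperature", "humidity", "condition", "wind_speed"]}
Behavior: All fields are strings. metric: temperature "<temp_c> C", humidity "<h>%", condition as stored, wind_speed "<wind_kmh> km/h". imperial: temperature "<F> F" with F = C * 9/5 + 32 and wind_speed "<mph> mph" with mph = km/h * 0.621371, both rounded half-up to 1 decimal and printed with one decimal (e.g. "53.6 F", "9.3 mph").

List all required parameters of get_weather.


Parameters of get_weather and their required/optional flag:
  city: required
  units: optional
city


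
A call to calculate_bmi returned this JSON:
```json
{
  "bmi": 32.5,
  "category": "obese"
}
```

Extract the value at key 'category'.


obese


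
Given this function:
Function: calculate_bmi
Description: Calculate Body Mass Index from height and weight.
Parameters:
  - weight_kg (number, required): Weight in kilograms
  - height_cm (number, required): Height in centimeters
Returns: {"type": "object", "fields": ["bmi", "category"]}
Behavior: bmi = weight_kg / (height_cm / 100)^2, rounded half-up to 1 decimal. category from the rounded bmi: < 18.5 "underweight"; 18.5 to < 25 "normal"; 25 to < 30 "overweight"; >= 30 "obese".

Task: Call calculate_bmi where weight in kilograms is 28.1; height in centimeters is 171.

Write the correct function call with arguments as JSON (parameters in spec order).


Mapping each described value to its parameter name:
  'Weight in kilograms' -> weight_kg = 28.1
  'Height in centimeters' -> height_cm = 171
calculate_bmi({"weight_kg": 28.1, "height_cm": 171})


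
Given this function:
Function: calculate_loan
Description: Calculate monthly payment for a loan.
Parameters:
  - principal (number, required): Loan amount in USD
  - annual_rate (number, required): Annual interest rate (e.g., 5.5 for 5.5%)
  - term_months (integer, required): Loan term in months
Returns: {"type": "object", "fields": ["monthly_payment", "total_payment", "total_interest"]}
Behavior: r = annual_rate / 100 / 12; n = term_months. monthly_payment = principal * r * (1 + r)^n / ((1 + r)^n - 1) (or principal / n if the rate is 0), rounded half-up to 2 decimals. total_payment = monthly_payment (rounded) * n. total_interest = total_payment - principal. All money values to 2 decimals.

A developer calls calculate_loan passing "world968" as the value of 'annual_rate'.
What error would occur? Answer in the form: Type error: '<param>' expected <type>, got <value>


Spec: 'annual_rate' is declared as number; "world968" is a string.
Type error: 'annual_rate' expected number, got "world968"


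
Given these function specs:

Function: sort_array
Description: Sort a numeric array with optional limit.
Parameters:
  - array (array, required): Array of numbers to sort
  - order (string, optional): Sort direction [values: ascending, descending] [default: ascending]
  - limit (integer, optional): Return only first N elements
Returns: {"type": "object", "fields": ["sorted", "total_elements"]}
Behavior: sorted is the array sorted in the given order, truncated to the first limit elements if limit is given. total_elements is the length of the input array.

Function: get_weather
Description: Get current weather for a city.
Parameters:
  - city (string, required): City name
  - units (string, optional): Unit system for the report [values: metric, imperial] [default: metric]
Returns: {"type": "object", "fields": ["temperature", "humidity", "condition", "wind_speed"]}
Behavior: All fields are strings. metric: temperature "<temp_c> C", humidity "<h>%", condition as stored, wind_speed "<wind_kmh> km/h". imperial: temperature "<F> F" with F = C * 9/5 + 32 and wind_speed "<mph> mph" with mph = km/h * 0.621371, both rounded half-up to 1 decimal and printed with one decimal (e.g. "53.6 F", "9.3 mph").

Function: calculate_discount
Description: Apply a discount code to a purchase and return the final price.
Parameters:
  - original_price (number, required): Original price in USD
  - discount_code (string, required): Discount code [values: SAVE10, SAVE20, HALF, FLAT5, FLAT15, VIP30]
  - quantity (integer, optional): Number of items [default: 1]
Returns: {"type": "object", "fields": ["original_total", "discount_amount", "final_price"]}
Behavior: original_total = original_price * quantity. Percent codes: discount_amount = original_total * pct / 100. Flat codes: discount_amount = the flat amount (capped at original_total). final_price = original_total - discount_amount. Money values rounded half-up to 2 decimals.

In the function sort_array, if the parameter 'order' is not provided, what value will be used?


The sort_array spec declares:
  - order (string, optional): Sort direction [values: ascending, descending] [default: ascending]
Default:
ascending


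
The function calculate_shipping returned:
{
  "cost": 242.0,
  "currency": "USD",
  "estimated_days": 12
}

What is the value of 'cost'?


242.0


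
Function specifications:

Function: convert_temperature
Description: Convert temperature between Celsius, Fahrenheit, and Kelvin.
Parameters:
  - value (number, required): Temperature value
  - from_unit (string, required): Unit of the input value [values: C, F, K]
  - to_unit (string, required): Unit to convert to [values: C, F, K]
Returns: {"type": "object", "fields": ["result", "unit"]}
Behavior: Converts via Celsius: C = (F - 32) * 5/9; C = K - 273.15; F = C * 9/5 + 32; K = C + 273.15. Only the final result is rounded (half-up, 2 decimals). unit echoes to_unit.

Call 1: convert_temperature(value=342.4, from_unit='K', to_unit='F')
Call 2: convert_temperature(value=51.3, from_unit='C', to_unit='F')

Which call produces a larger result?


Call 1:
  To C: 342.4 - 273.15 = 69.25
  To F: 69.25 * 9/5 + 32 = 156.65
  Round to 2 decimals: 156.65
  -> 156.65 F
Call 2:
  Input already in C: 51.3
  To F: 51.3 * 9/5 + 32 = 124.34
  Round to 2 decimals: 124.34
  -> 124.34 F
Call 1 (156.65 F)


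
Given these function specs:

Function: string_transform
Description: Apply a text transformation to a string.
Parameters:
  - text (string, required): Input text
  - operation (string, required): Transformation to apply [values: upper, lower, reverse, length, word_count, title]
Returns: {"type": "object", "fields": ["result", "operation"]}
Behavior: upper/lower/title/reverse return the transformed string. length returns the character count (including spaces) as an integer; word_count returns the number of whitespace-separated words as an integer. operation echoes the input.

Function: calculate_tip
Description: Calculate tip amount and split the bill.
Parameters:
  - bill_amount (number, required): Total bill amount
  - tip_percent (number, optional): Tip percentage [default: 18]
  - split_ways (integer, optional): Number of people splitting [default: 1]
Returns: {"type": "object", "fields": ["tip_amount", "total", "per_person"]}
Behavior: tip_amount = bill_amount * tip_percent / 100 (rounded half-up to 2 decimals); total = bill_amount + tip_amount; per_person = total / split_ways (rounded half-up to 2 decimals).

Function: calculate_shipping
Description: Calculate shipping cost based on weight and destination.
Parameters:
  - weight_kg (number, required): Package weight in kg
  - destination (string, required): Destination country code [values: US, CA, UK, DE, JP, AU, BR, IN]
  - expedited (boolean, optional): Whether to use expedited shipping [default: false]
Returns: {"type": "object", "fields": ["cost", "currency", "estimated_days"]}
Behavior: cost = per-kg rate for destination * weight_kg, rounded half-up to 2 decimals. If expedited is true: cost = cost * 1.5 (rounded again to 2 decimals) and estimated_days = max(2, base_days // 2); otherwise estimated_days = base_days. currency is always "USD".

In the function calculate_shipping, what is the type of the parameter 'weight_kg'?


The calculate_shipping spec declares:
  - weight_kg (number, required): Package weight in kg
Type:
number


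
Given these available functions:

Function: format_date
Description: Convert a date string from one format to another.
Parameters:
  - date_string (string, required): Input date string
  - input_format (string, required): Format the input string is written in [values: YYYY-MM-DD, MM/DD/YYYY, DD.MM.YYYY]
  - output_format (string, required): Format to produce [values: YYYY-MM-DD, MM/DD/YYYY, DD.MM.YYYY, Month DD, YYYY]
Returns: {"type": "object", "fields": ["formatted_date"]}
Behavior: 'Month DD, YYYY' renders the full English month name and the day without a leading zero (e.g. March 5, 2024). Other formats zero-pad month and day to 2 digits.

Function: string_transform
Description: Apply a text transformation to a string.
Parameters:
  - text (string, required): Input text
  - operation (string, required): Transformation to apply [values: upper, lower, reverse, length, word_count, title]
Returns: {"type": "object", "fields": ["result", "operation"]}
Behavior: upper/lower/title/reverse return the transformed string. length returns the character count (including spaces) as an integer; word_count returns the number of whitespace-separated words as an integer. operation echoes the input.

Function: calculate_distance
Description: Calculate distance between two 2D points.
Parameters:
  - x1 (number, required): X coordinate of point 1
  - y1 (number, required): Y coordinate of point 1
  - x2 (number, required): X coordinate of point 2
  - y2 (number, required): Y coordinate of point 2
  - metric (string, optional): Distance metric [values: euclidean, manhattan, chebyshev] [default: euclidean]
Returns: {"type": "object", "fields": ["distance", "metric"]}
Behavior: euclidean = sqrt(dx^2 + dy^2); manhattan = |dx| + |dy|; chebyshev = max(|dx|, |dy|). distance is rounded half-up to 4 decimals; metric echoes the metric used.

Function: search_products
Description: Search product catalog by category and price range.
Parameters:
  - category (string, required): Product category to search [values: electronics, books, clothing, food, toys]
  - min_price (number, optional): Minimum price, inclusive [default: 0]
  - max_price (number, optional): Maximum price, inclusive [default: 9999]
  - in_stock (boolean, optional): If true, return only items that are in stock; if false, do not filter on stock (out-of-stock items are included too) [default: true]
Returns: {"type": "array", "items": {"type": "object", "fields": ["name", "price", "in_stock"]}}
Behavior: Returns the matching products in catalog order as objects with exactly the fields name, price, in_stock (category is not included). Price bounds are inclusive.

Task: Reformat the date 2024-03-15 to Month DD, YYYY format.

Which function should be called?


The task needs a function whose description is: Convert a date string from one format to another.
format_date


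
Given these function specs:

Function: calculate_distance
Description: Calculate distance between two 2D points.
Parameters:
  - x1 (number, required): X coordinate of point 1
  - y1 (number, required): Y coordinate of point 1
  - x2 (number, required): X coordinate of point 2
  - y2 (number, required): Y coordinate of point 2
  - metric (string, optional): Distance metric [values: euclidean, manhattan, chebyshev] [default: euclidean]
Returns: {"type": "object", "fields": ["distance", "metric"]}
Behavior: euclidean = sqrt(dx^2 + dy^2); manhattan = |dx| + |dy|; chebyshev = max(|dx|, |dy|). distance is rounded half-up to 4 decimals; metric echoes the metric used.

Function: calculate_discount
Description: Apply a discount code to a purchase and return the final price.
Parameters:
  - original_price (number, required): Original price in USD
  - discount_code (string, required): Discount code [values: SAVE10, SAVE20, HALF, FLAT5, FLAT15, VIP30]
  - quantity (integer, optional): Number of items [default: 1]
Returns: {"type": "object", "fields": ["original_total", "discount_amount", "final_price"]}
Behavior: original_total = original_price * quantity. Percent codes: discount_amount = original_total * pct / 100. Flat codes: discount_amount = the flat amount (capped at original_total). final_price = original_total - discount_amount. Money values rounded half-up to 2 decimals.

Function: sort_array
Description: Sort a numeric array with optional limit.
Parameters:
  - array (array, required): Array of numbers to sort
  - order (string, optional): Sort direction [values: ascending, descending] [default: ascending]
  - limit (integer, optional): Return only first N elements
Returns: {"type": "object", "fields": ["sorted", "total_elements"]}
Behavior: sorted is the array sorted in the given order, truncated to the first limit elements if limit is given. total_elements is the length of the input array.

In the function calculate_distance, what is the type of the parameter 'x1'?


The calculate_distance spec declares:
  - x1 (number, required): X coordinate of point 1
Type:
number
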